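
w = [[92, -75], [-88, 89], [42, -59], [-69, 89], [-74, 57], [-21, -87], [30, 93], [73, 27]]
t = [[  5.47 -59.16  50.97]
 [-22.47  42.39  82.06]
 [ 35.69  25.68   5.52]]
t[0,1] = -59.16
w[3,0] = -69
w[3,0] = -69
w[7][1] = 27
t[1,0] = -22.47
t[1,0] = -22.47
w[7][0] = 73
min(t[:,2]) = 5.52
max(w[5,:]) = -21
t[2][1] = 25.68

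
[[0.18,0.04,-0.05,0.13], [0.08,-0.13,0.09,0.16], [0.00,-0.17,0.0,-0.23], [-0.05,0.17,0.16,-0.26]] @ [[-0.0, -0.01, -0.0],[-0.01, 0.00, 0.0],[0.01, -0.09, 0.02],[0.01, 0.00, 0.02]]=[[0.0, 0.00, 0.00], [0.0, -0.01, 0.0], [-0.0, 0.00, -0.0], [-0.00, -0.01, -0.00]]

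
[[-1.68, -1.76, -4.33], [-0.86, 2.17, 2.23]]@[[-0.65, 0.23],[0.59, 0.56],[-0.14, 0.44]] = [[0.66, -3.28], [1.53, 2.0]]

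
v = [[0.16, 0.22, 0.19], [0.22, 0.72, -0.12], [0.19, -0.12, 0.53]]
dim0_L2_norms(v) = [0.33, 0.76, 0.58]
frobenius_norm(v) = 1.01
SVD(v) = [[-0.25,0.43,-0.87], [-0.94,0.11,0.33], [0.23,0.89,0.38]] @ diag([0.8084811172613946, 0.6074724993617993, 0.005953616623193803]) @ [[-0.25, -0.94, 0.23], [0.43, 0.11, 0.89], [0.87, -0.33, -0.38]]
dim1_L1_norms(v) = [0.57, 1.06, 0.84]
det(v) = -0.00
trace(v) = 1.41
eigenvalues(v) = [-0.01, 0.61, 0.81]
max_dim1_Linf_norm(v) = 0.72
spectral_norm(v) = 0.81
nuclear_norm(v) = 1.42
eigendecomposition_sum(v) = [[-0.0, 0.00, 0.0], [0.00, -0.0, -0.0], [0.0, -0.0, -0.0]] + [[0.11, 0.03, 0.24],[0.03, 0.01, 0.06],[0.24, 0.06, 0.49]] + [[0.05, 0.19, -0.05], [0.19, 0.71, -0.18], [-0.05, -0.18, 0.04]]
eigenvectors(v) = [[0.87, -0.43, -0.25], [-0.33, -0.11, -0.94], [-0.38, -0.89, 0.23]]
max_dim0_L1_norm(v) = 1.06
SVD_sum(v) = [[0.05, 0.19, -0.05], [0.19, 0.71, -0.18], [-0.05, -0.18, 0.04]] + [[0.11, 0.03, 0.24], [0.03, 0.01, 0.06], [0.24, 0.06, 0.49]] + [[-0.0, 0.0, 0.0], [0.00, -0.00, -0.00], [0.00, -0.0, -0.0]]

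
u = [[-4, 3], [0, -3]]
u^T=[[-4, 0], [3, -3]]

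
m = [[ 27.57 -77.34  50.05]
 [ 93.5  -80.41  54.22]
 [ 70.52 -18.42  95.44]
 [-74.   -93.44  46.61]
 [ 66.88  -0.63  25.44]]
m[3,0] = -74.0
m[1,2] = 54.22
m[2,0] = 70.52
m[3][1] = -93.44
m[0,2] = 50.05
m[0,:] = [27.57, -77.34, 50.05]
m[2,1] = -18.42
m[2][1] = -18.42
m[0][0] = 27.57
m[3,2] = 46.61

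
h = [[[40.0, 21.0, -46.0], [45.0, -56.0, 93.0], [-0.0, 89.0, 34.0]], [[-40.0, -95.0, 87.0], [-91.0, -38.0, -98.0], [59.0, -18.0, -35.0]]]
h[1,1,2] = -98.0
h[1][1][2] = -98.0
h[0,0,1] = 21.0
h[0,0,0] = 40.0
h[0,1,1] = -56.0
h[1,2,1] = -18.0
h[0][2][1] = 89.0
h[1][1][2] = -98.0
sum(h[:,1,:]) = -145.0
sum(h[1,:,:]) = -269.0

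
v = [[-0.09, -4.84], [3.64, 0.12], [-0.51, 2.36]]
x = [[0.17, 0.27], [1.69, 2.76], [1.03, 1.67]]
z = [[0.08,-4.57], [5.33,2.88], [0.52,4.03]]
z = x + v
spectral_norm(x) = 3.80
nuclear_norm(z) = 11.73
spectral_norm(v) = 5.39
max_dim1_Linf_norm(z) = 5.33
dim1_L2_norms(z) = [4.57, 6.06, 4.06]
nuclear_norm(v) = 9.06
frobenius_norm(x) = 3.80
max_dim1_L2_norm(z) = 6.06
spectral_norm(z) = 7.49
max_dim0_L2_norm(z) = 6.74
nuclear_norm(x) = 3.80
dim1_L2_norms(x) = [0.32, 3.24, 1.96]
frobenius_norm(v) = 6.52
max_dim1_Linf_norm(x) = 2.76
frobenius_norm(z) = 8.61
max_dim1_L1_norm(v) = 4.93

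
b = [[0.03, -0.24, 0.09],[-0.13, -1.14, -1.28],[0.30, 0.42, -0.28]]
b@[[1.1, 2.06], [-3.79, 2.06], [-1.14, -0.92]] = [[0.84, -0.52], [5.64, -1.44], [-0.94, 1.74]]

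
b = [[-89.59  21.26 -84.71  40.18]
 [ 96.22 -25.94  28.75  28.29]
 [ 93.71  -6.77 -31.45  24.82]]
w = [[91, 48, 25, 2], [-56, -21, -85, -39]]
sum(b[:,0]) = 100.33999999999999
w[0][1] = 48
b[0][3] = 40.18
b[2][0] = 93.71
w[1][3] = -39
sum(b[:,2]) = -87.41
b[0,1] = 21.26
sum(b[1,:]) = 127.32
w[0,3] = 2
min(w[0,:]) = 2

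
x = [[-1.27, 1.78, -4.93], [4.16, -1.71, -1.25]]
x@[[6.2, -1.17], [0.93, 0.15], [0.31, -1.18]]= [[-7.75,7.57], [23.81,-3.65]]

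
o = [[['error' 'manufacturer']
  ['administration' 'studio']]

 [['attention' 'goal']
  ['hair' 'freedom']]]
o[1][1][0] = 'hair'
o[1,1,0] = 'hair'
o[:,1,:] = [['administration', 'studio'], ['hair', 'freedom']]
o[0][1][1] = 'studio'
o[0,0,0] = 'error'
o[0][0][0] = 'error'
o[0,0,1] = 'manufacturer'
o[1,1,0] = 'hair'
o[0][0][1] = 'manufacturer'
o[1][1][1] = 'freedom'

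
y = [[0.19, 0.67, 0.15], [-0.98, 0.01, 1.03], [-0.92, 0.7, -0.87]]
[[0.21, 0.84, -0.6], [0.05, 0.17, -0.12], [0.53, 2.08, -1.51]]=y @ [[-0.17, -0.65, 0.47], [0.39, 1.54, -1.11], [-0.12, -0.47, 0.34]]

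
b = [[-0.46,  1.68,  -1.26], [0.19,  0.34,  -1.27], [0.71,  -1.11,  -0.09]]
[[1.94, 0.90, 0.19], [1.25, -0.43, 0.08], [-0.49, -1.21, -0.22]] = b@[[0.06, -0.46, -0.89], [0.55, 0.76, -0.35], [-0.83, 0.47, -0.29]]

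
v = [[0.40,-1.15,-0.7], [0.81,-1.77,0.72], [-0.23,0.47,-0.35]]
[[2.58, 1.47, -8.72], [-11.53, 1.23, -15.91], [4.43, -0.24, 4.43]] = v@[[2.04, -2.62, -8.01], [3.85, -2.01, 5.11], [-8.84, -0.29, -0.52]]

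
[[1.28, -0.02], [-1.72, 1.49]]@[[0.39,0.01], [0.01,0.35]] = [[0.5, 0.01], [-0.66, 0.50]]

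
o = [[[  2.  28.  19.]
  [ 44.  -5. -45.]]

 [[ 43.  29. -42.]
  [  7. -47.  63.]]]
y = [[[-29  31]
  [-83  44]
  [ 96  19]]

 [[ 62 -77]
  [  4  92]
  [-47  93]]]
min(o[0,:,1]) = -5.0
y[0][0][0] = -29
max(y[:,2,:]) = 96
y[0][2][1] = 19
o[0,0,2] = 19.0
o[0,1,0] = 44.0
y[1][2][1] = 93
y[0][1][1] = 44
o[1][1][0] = 7.0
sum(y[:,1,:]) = 57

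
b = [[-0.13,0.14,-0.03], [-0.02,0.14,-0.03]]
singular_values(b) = [0.23, 0.07]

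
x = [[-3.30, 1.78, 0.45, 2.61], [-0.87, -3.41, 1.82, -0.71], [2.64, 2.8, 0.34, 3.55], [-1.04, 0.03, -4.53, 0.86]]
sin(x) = [[3.13,5.18,3.65,10.86], [3.30,0.45,5.0,-6.27], [9.85,14.51,22.34,14.81], [-6.3,3.15,-16.86,25.72]]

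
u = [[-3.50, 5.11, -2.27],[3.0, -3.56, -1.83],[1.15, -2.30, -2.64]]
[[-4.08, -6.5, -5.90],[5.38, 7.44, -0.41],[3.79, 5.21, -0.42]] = u@ [[0.75, 0.82, -1.72], [-0.56, -1.03, -1.87], [-0.62, -0.72, 1.04]]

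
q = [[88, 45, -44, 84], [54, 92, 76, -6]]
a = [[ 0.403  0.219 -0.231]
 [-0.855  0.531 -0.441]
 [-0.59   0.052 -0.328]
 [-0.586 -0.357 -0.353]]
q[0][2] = -44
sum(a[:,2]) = -1.353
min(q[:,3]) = -6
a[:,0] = [0.403, -0.855, -0.59, -0.586]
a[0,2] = -0.231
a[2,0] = -0.59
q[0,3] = 84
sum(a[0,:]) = 0.391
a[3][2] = -0.353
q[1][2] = 76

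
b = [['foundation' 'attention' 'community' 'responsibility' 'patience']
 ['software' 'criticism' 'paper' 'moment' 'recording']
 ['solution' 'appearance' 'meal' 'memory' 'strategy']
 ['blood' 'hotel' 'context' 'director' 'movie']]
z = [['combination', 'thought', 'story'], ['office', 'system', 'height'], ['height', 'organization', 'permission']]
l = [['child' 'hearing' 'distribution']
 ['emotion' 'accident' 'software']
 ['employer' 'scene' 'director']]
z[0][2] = 'story'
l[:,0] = ['child', 'emotion', 'employer']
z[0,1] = 'thought'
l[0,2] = 'distribution'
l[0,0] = 'child'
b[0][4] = 'patience'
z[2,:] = ['height', 'organization', 'permission']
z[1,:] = ['office', 'system', 'height']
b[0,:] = ['foundation', 'attention', 'community', 'responsibility', 'patience']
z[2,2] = 'permission'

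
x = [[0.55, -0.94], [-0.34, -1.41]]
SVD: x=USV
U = [[0.56, 0.83], [0.83, -0.56]]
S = [1.69, 0.65]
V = [[0.02, -1.0], [1.0, 0.02]]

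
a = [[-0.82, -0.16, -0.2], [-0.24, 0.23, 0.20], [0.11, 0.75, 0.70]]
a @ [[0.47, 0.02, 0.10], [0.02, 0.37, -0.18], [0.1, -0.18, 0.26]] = [[-0.41, -0.04, -0.11], [-0.09, 0.04, -0.01], [0.14, 0.15, 0.06]]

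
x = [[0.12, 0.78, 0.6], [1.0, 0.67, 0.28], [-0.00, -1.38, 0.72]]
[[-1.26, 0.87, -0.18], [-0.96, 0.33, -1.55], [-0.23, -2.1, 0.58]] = x @[[-0.22, -0.53, -1.47], [-0.54, 1.39, -0.25], [-1.35, -0.25, 0.32]]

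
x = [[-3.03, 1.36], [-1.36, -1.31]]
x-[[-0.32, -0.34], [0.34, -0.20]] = [[-2.71, 1.7], [-1.7, -1.11]]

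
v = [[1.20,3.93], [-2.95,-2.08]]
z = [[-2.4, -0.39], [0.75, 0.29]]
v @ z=[[0.07, 0.67], [5.52, 0.55]]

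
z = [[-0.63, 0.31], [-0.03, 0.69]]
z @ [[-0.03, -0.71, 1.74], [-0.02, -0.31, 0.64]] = [[0.01, 0.35, -0.90],  [-0.01, -0.19, 0.39]]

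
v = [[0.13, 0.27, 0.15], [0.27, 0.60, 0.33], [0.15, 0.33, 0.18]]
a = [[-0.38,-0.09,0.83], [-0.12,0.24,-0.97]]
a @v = [[0.05, 0.12, 0.06], [-0.1, -0.21, -0.11]]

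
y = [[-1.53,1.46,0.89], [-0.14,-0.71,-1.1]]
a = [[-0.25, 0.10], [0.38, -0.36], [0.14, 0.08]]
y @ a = [[1.06, -0.61], [-0.39, 0.15]]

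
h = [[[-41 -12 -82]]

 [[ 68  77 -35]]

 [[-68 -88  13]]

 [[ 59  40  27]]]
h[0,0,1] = -12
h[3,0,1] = 40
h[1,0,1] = 77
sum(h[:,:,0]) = 18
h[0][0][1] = -12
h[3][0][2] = 27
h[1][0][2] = -35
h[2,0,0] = -68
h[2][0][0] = -68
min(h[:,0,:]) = -88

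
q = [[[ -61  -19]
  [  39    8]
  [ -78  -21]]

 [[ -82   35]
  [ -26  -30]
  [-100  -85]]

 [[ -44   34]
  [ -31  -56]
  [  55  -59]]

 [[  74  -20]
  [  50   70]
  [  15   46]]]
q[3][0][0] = 74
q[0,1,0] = 39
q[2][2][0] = 55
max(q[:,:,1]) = 70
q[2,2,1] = -59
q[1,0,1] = 35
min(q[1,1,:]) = -30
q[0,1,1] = 8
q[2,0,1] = 34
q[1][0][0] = -82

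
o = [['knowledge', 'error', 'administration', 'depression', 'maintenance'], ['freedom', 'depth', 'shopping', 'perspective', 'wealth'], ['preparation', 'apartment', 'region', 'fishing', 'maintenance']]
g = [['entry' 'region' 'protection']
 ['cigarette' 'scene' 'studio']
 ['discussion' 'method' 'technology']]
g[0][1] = 'region'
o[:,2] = ['administration', 'shopping', 'region']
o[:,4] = ['maintenance', 'wealth', 'maintenance']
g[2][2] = 'technology'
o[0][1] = 'error'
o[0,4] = 'maintenance'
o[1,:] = ['freedom', 'depth', 'shopping', 'perspective', 'wealth']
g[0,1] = 'region'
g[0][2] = 'protection'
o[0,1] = 'error'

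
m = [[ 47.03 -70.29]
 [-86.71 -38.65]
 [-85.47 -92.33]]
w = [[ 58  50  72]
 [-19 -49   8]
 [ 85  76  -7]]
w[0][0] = 58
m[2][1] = -92.33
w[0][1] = 50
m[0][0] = 47.03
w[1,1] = -49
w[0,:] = [58, 50, 72]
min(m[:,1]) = -92.33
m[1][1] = -38.65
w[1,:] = [-19, -49, 8]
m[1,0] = -86.71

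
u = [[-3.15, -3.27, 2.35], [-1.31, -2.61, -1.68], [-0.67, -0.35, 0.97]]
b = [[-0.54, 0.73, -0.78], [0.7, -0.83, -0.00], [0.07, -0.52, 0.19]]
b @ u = [[1.27,0.13,-3.25], [-1.12,-0.12,3.04], [0.33,1.06,1.22]]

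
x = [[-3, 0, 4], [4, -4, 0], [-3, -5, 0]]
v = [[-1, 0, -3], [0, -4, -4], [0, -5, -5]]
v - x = [[2, 0, -7], [-4, 0, -4], [3, 0, -5]]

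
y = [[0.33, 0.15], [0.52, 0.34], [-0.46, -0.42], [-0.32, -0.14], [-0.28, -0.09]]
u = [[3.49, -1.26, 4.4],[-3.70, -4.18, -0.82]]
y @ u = [[0.60, -1.04, 1.33], [0.56, -2.08, 2.01], [-0.05, 2.34, -1.68], [-0.60, 0.99, -1.29], [-0.64, 0.73, -1.16]]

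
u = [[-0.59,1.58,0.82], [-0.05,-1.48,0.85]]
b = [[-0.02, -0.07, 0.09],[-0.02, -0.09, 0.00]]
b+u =[[-0.61, 1.51, 0.91], [-0.07, -1.57, 0.85]]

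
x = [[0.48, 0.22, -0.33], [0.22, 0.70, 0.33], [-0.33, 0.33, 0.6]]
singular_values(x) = [0.99, 0.79, 0.0]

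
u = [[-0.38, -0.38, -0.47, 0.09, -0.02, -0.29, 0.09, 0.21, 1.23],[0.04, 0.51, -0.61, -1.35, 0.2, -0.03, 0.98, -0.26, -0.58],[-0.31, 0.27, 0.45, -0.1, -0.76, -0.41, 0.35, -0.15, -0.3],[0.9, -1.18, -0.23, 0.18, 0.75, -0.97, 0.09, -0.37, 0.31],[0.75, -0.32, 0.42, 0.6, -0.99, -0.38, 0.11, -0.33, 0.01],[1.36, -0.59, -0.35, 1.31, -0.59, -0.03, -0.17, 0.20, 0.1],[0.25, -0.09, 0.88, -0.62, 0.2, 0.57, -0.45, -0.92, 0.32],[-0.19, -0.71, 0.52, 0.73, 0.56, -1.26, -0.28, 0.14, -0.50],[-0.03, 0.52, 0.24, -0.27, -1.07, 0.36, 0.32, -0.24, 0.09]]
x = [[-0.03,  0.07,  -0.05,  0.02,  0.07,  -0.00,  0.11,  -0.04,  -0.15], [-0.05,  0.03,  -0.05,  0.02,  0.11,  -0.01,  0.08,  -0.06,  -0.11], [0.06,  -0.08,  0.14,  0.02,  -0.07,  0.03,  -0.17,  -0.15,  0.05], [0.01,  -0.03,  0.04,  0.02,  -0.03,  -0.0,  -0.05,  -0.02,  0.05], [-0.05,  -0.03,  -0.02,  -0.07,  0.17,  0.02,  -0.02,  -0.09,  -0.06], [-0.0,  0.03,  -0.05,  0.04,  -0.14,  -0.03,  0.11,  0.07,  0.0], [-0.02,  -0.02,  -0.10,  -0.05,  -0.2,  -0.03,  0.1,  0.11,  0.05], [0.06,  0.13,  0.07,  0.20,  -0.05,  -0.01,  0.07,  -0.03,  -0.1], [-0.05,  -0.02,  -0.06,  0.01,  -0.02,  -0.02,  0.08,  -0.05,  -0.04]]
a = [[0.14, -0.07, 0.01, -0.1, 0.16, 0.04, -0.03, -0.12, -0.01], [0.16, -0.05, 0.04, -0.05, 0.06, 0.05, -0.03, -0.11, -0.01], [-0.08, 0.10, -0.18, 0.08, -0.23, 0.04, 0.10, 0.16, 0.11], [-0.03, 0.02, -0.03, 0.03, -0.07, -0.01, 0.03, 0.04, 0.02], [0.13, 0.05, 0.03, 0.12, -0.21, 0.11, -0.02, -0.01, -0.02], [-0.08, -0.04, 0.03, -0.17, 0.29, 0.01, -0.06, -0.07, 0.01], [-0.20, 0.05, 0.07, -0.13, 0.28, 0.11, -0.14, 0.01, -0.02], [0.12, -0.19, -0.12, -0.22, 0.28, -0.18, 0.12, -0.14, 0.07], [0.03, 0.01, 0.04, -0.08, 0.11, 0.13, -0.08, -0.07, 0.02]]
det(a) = -0.00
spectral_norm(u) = 3.16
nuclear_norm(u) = 12.13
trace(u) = -0.48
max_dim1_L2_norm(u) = 2.11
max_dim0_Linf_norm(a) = 0.29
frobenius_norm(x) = 0.68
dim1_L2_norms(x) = [0.22, 0.2, 0.3, 0.1, 0.22, 0.21, 0.28, 0.29, 0.13]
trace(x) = 0.33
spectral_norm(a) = 0.78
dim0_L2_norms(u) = [1.89, 1.76, 1.5, 2.22, 2.0, 1.84, 1.23, 1.16, 1.55]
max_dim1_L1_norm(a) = 1.44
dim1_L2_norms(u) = [1.47, 1.97, 1.17, 2.01, 1.56, 2.11, 1.66, 1.9, 1.36]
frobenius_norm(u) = 5.15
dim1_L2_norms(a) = [0.28, 0.23, 0.4, 0.1, 0.3, 0.36, 0.42, 0.51, 0.22]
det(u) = -0.00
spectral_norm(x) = 0.42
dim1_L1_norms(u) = [3.16, 4.56, 3.1, 4.98, 3.91, 4.7, 4.3, 4.89, 3.14]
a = x @ u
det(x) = -0.00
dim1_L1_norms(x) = [0.54, 0.52, 0.77, 0.25, 0.53, 0.47, 0.68, 0.72, 0.35]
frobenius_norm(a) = 1.00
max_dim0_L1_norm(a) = 1.69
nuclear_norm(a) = 1.88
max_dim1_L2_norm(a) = 0.51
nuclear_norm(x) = 1.37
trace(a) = -0.52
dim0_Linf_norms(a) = [0.2, 0.19, 0.18, 0.22, 0.29, 0.18, 0.14, 0.16, 0.11]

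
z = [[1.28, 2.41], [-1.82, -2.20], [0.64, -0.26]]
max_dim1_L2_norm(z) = 2.86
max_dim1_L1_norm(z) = 4.02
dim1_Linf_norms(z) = [2.41, 2.2, 0.64]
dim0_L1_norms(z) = [3.74, 4.87]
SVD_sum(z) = [[1.53, 2.24], [-1.61, -2.35], [0.08, 0.12]] + [[-0.25,0.17], [-0.21,0.15], [0.56,-0.38]]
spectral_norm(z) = 3.93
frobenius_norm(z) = 4.01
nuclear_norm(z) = 4.72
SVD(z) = [[-0.69, -0.39], [0.72, -0.33], [-0.04, 0.86]] @ diag([3.9319556831065046, 0.7847448668748755]) @ [[-0.57, -0.82], [0.82, -0.57]]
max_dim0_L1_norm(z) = 4.87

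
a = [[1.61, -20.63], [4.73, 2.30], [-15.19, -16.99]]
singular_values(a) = [28.61, 12.53]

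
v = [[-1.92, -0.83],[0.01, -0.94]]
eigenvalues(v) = [-1.91, -0.95]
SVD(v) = [[-0.98, -0.2], [-0.2, 0.98]] @ diag([2.129307943962609, 0.8514973163655459]) @ [[0.88, 0.47], [0.47, -0.88]]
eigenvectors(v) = [[-1.0,0.65], [0.01,-0.76]]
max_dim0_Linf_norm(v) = 1.92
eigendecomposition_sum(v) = [[-1.93,-1.65],[0.02,0.02]] + [[0.01, 0.82], [-0.01, -0.96]]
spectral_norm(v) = 2.13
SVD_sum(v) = [[-1.84, -0.98], [-0.38, -0.2]] + [[-0.08, 0.15], [0.39, -0.74]]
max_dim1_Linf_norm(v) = 1.92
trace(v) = -2.86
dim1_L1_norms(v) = [2.75, 0.95]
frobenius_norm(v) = 2.29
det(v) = 1.81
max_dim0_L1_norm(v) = 1.93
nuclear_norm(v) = 2.98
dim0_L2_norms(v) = [1.92, 1.25]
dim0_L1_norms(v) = [1.93, 1.77]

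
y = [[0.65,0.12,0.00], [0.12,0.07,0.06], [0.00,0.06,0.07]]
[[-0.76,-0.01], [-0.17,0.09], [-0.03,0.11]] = y @ [[-1.03, -0.13], [-0.72, 0.6], [0.12, 1.04]]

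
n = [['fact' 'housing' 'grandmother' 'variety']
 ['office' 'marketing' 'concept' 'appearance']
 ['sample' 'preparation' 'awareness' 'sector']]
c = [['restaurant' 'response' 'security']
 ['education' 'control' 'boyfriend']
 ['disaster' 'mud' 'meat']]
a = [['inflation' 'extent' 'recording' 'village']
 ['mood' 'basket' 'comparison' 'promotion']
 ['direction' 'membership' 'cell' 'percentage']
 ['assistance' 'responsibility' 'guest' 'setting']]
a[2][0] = 'direction'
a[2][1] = 'membership'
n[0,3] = 'variety'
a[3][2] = 'guest'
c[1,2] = 'boyfriend'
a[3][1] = 'responsibility'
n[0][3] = 'variety'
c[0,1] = 'response'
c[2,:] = ['disaster', 'mud', 'meat']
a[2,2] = 'cell'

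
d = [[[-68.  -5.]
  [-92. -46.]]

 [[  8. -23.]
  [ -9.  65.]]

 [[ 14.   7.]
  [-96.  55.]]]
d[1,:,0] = [8.0, -9.0]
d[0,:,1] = [-5.0, -46.0]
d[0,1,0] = -92.0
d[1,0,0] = 8.0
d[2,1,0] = -96.0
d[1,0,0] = 8.0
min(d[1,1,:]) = -9.0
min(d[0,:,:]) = -92.0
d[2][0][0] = 14.0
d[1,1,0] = -9.0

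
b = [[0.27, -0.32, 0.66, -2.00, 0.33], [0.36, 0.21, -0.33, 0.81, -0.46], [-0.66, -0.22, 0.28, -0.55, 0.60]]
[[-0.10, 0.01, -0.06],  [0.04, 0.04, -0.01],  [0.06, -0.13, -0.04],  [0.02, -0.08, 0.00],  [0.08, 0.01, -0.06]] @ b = [[0.02, 0.05, -0.09, 0.24, -0.07], [0.03, -0.00, 0.01, -0.04, -0.01], [-0.0, -0.04, 0.07, -0.20, 0.06], [-0.02, -0.02, 0.04, -0.10, 0.04], [0.06, -0.01, 0.03, -0.12, -0.01]]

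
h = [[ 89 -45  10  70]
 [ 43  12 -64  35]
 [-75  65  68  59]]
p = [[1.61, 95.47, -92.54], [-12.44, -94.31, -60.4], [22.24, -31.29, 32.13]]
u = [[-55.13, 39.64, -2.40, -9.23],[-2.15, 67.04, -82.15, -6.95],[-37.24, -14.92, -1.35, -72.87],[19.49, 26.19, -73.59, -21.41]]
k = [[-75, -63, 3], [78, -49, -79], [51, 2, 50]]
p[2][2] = 32.13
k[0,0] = -75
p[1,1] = -94.31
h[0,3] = 70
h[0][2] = 10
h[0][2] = 10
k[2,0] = 51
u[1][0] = -2.15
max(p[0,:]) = 95.47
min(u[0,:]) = -55.13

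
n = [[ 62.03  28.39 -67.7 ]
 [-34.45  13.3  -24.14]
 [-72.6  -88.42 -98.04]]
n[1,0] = -34.45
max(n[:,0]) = 62.03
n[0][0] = 62.03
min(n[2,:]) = -98.04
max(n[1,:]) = 13.3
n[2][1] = -88.42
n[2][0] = -72.6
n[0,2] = -67.7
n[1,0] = -34.45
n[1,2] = -24.14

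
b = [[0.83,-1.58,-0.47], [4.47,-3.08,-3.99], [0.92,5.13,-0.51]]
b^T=[[0.83, 4.47, 0.92], [-1.58, -3.08, 5.13], [-0.47, -3.99, -0.51]]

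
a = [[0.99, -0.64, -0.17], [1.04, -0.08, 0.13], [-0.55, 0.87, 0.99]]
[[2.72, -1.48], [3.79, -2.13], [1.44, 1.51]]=a@[[3.2, -2.44], [-0.21, -1.97], [3.42, 1.9]]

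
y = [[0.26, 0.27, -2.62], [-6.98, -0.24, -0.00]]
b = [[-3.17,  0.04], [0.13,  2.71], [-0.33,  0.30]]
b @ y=[[-1.10, -0.87, 8.31], [-18.88, -0.62, -0.34], [-2.18, -0.16, 0.86]]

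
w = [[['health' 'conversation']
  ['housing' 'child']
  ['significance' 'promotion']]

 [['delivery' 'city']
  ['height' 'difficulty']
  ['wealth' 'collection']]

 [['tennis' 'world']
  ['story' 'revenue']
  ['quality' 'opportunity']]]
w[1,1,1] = 'difficulty'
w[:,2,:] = [['significance', 'promotion'], ['wealth', 'collection'], ['quality', 'opportunity']]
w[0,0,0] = 'health'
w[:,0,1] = ['conversation', 'city', 'world']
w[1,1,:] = ['height', 'difficulty']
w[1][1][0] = 'height'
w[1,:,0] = ['delivery', 'height', 'wealth']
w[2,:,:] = [['tennis', 'world'], ['story', 'revenue'], ['quality', 'opportunity']]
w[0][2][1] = 'promotion'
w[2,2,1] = 'opportunity'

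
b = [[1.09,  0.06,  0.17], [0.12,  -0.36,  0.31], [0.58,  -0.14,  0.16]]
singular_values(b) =[1.27, 0.48, 0.04]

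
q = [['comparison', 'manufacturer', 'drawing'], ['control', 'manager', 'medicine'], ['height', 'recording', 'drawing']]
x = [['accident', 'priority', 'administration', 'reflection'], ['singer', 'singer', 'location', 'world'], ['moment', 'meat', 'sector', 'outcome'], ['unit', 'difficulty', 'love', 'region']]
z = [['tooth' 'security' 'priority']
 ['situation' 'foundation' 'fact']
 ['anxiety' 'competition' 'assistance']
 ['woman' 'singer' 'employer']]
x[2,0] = 'moment'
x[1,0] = 'singer'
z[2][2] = 'assistance'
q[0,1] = 'manufacturer'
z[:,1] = ['security', 'foundation', 'competition', 'singer']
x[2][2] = 'sector'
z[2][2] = 'assistance'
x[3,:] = ['unit', 'difficulty', 'love', 'region']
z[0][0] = 'tooth'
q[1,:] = ['control', 'manager', 'medicine']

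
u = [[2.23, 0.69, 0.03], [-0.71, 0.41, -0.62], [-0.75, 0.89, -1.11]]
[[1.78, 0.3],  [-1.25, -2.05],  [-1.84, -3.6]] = u @ [[0.41, 0.76], [1.15, -2.07], [2.30, 1.07]]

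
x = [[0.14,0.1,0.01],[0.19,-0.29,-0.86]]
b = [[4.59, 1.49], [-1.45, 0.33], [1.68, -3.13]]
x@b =[[0.51, 0.21],[-0.15, 2.88]]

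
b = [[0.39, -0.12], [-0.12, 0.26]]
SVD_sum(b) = [[0.34, -0.20], [-0.20, 0.12]] + [[0.05, 0.08], [0.08, 0.14]]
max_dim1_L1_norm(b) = 0.51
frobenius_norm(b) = 0.50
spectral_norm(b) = 0.46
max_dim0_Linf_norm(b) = 0.39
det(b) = 0.09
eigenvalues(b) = [0.46, 0.19]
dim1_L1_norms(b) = [0.51, 0.38]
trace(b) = 0.65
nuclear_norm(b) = 0.65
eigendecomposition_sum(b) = [[0.34, -0.2], [-0.2, 0.12]] + [[0.05, 0.08], [0.08, 0.14]]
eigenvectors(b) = [[0.86, 0.51], [-0.51, 0.86]]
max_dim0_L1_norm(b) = 0.51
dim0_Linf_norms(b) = [0.39, 0.26]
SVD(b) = [[-0.86,0.51], [0.51,0.86]] @ diag([0.46147344063956186, 0.18852655936043822]) @ [[-0.86,  0.51], [0.51,  0.86]]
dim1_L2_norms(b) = [0.41, 0.29]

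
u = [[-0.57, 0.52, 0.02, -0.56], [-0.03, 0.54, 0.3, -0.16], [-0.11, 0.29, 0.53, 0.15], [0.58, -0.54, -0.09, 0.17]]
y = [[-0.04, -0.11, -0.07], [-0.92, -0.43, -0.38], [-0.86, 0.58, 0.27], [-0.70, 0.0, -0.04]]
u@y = [[-0.08, -0.15, -0.13], [-0.64, -0.05, -0.12], [-0.82, 0.19, 0.03], [0.43, 0.12, 0.13]]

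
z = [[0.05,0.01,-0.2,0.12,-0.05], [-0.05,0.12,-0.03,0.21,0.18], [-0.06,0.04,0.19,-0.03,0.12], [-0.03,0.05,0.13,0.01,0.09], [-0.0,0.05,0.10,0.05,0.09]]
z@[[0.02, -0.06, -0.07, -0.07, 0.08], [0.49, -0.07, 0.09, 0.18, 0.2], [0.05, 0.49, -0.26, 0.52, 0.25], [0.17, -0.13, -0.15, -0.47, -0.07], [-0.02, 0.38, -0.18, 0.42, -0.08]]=[[0.02, -0.14, 0.04, -0.18, -0.05],[0.09, 0.02, -0.04, -0.01, -0.02],[0.02, 0.14, -0.06, 0.17, 0.04],[0.03, 0.09, -0.04, 0.11, 0.03],[0.04, 0.07, -0.05, 0.08, 0.02]]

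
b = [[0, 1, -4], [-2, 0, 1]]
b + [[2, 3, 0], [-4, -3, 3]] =[[2, 4, -4], [-6, -3, 4]]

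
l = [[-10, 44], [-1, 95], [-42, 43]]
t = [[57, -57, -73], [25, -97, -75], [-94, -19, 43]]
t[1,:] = [25, -97, -75]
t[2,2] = 43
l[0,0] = -10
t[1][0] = 25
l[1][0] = -1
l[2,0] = -42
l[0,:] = [-10, 44]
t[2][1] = -19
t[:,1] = [-57, -97, -19]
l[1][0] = -1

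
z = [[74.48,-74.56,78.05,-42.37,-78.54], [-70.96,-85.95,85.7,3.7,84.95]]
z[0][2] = 78.05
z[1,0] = -70.96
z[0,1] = -74.56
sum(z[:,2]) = 163.75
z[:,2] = [78.05, 85.7]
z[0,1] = -74.56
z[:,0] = [74.48, -70.96]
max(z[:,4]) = 84.95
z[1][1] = -85.95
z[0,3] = -42.37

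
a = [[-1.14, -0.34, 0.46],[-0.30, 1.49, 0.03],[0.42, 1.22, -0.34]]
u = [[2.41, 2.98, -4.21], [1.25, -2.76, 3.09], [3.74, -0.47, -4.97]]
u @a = [[-5.41, -1.52, 2.63], [0.7, -0.77, -0.56], [-6.21, -8.04, 3.4]]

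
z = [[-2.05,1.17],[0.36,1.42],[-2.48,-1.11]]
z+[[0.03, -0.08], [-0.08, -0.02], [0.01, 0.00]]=[[-2.02, 1.09], [0.28, 1.40], [-2.47, -1.11]]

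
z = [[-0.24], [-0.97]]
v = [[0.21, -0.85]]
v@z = [[0.77]]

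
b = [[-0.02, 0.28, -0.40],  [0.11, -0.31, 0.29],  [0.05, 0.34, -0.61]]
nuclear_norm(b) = 1.11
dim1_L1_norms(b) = [0.7, 0.71, 1.0]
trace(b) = -0.94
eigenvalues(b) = [-0.0, -0.12, -0.82]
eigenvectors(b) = [[-0.68, -0.05, 0.52], [-0.62, 0.82, -0.50], [-0.4, 0.56, 0.69]]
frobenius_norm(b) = 0.96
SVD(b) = [[-0.52, 0.07, -0.85], [0.44, -0.83, -0.33], [-0.73, -0.55, 0.4]] @ diag([0.9456268894115897, 0.16458788404656996, 0.0007838665923349]) @ [[0.02, -0.56, 0.83], [-0.73, 0.55, 0.4], [0.68, 0.61, 0.4]]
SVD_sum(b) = [[-0.01, 0.27, -0.40],[0.01, -0.23, 0.34],[-0.02, 0.39, -0.57]] + [[-0.01, 0.01, 0.00], [0.1, -0.08, -0.05], [0.07, -0.05, -0.04]] + [[-0.0,-0.0,-0.00], [-0.0,-0.0,-0.0], [0.0,0.0,0.00]]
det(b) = -0.00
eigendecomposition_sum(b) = [[-0.0, -0.00, 0.00], [-0.0, -0.00, 0.0], [-0.0, -0.0, 0.0]] + [[-0.01,0.0,0.01],[0.1,-0.04,-0.10],[0.07,-0.03,-0.07]] + [[-0.01, 0.28, -0.41],[0.01, -0.27, 0.39],[-0.02, 0.37, -0.54]]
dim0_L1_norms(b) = [0.18, 0.93, 1.3]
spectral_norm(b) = 0.95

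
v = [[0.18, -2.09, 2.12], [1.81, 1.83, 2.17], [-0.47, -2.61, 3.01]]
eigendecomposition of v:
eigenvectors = [[0.79+0.00j,(-0.08-0.46j),(-0.08+0.46j)], [(-0.49+0j),-0.67+0.00j,-0.67-0.00j], [(-0.36+0j),-0.07-0.57j,-0.07+0.57j]]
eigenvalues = [(0.5+0j), (2.26+3.07j), (2.26-3.07j)]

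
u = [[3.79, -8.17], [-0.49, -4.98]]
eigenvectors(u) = [[1.00, 0.66], [-0.05, 0.75]]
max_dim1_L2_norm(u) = 9.01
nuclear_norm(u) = 12.33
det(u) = -22.88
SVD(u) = [[0.89, 0.46], [0.46, -0.89]] @ diag([10.04838190967967, 2.276734722628522]) @ [[0.31, -0.95], [0.95, 0.31]]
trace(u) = -1.19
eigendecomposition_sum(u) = [[4.03,  -3.58], [-0.21,  0.19]] + [[-0.24,-4.59], [-0.28,-5.17]]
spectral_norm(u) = 10.05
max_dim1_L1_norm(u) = 11.96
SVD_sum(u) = [[2.81, -8.5], [1.43, -4.34]] + [[0.98, 0.33], [-1.92, -0.64]]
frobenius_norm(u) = 10.30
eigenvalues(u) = [4.22, -5.41]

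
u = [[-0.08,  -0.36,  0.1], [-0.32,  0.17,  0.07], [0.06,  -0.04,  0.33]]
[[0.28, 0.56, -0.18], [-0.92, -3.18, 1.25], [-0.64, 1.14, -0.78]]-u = [[0.36, 0.92, -0.28], [-0.60, -3.35, 1.18], [-0.70, 1.18, -1.11]]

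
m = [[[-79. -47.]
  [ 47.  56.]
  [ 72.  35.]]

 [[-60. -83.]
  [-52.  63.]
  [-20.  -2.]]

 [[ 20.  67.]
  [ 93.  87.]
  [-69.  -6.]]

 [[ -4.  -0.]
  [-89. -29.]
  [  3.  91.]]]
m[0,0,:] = [-79.0, -47.0]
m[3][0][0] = -4.0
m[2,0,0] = 20.0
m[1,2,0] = -20.0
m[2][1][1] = 87.0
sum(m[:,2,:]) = 104.0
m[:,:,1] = [[-47.0, 56.0, 35.0], [-83.0, 63.0, -2.0], [67.0, 87.0, -6.0], [-0.0, -29.0, 91.0]]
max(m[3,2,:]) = 91.0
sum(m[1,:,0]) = -132.0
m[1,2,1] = -2.0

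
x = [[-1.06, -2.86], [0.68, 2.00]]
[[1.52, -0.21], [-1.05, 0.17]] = x @ [[-0.11, -0.4], [-0.49, 0.22]]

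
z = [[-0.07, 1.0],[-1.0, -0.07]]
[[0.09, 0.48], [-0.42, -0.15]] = z @[[0.41, 0.12], [0.12, 0.49]]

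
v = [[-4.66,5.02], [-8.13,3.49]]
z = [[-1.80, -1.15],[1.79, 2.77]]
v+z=[[-6.46, 3.87], [-6.34, 6.26]]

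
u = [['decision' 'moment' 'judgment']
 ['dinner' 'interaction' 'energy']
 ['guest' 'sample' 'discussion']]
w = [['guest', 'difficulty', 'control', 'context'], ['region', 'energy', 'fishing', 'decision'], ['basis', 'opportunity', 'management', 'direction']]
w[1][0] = 'region'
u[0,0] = 'decision'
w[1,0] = 'region'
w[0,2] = 'control'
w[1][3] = 'decision'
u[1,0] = 'dinner'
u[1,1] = 'interaction'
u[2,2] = 'discussion'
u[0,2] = 'judgment'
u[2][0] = 'guest'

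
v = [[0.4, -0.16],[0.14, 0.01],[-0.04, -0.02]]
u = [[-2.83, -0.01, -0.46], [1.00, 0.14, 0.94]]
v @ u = [[-1.29, -0.03, -0.33],[-0.39, -0.0, -0.06],[0.09, -0.0, -0.0]]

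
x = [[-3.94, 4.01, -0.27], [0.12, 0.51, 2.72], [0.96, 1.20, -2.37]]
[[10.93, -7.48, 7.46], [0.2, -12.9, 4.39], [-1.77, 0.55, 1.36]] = x@[[-2.27,-2.69,0.75], [0.5,-4.76,2.67], [0.08,-3.73,1.08]]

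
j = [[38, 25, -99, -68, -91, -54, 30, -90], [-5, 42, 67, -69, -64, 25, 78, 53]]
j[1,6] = 78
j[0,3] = -68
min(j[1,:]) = -69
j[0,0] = 38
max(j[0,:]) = 38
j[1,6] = 78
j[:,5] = [-54, 25]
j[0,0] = 38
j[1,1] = 42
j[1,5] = 25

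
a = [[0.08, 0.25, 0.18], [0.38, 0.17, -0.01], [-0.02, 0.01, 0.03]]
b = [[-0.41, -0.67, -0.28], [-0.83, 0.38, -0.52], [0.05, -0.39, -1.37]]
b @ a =[[-0.28,-0.22,-0.08], [0.09,-0.15,-0.17], [-0.12,-0.07,-0.03]]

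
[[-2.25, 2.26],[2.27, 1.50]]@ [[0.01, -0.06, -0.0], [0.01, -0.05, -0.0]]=[[0.0, 0.02, 0.0], [0.04, -0.21, 0.00]]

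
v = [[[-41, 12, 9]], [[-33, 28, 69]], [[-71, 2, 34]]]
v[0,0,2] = 9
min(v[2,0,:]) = -71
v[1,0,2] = 69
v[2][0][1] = 2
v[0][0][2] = 9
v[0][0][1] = 12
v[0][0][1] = 12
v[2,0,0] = -71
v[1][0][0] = -33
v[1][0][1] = 28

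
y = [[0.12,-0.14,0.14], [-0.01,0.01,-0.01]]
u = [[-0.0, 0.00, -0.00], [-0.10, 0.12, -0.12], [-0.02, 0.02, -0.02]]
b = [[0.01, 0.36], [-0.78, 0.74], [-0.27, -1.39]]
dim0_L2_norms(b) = [0.83, 1.62]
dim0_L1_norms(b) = [1.06, 2.49]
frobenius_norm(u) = 0.20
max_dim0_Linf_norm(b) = 1.39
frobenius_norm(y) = 0.23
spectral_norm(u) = 0.20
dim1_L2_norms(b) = [0.36, 1.08, 1.42]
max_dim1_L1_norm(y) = 0.4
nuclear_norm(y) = 0.23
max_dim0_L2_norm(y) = 0.14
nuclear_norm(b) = 2.43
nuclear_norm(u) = 0.20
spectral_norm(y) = 0.23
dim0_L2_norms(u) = [0.1, 0.12, 0.12]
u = b @ y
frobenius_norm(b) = 1.81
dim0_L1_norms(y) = [0.13, 0.15, 0.15]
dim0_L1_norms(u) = [0.12, 0.14, 0.14]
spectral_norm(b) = 1.62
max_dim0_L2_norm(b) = 1.62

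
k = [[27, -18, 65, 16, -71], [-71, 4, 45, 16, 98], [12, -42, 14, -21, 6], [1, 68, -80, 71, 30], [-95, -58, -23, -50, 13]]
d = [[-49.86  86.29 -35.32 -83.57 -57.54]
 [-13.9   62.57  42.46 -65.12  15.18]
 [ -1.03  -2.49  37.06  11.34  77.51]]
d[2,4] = 77.51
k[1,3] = 16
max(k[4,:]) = 13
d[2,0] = -1.03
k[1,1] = 4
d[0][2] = -35.32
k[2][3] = -21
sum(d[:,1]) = 146.37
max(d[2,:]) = 77.51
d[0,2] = -35.32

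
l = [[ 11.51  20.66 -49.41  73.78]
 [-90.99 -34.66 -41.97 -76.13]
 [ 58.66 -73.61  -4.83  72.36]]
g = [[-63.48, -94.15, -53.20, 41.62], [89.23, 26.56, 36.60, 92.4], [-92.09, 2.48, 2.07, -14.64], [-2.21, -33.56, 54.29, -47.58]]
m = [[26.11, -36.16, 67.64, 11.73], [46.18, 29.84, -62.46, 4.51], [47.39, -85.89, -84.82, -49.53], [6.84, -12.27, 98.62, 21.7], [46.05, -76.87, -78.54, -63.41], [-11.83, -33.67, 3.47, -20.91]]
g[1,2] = 36.6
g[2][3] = -14.64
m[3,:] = [6.84, -12.27, 98.62, 21.7]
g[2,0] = -92.09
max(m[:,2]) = 98.62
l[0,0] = 11.51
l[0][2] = -49.41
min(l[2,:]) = -73.61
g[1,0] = 89.23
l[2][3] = 72.36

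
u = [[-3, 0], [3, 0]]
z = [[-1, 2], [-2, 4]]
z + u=[[-4, 2], [1, 4]]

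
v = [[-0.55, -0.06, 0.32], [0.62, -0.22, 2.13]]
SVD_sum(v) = [[0.04, -0.02, 0.17], [0.57, -0.22, 2.14]] + [[-0.59, -0.04, 0.15],[0.05, 0.0, -0.01]]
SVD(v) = [[0.08,1.0], [1.00,-0.08]] @ diag([2.2353926171631597, 0.6174300342001824]) @ [[0.26,  -0.10,  0.96], [-0.97,  -0.07,  0.25]]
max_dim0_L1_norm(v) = 2.45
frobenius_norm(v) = 2.32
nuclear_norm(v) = 2.85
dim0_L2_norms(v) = [0.83, 0.23, 2.15]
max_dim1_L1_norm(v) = 2.97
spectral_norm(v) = 2.24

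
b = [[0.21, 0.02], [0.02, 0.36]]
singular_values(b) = [0.36, 0.21]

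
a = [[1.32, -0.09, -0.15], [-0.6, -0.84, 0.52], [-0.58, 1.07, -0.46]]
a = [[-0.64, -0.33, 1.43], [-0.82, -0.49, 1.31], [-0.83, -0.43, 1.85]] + [[1.96,  0.24,  -1.58],[0.22,  -0.35,  -0.79],[0.25,  1.5,  -2.31]]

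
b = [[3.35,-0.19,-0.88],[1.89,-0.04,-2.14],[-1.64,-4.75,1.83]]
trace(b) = 5.14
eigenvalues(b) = [5.19, 2.23, -2.28]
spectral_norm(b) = 5.83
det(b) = -26.35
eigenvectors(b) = [[-0.34, -0.57, 0.14], [-0.46, 0.26, 0.62], [0.82, -0.78, 0.77]]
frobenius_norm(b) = 6.98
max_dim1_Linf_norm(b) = 4.75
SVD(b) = [[-0.37, 0.72, -0.59], [-0.35, 0.48, 0.8], [0.86, 0.50, 0.07]] @ diag([5.8326521514488165, 3.636504548485629, 1.2422976893815931]) @ [[-0.57, -0.69, 0.45], [0.68, -0.70, -0.2], [-0.46, -0.19, -0.87]]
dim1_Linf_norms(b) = [3.35, 2.14, 4.75]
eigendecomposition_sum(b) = [[1.74, 0.83, -0.99], [2.32, 1.11, -1.31], [-4.12, -1.98, 2.34]] + [[1.55, -0.69, 0.27], [-0.71, 0.32, -0.12], [2.12, -0.94, 0.37]] + [[0.07, -0.34, -0.16], [0.29, -1.47, -0.7], [0.36, -1.83, -0.88]]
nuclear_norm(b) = 10.71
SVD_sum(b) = [[1.23, 1.49, -0.98], [1.15, 1.38, -0.91], [-2.85, -3.45, 2.28]] + [[1.78, -1.82, -0.53], [1.20, -1.23, -0.36], [1.25, -1.28, -0.37]] + [[0.34, 0.14, 0.64], [-0.46, -0.19, -0.87], [-0.04, -0.02, -0.07]]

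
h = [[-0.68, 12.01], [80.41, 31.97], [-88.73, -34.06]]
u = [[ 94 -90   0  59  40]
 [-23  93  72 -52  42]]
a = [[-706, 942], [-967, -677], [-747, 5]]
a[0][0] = -706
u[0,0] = 94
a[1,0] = -967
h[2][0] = -88.73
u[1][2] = 72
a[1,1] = -677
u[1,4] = 42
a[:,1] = [942, -677, 5]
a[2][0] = -747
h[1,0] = 80.41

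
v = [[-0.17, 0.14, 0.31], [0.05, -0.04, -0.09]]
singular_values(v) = [0.4, 0.0]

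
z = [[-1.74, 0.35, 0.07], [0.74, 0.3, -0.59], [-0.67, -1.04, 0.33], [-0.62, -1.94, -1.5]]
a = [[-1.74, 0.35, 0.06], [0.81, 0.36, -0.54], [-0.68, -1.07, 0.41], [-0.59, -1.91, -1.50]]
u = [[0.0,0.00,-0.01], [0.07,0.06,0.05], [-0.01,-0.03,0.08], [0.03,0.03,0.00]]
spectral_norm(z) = 2.69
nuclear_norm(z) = 5.69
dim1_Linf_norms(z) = [1.74, 0.74, 1.04, 1.94]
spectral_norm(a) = 2.67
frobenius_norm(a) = 3.50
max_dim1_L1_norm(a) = 4.0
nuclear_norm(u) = 0.20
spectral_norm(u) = 0.11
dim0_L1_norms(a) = [3.82, 3.69, 2.51]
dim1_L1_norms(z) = [2.16, 1.63, 2.04, 4.06]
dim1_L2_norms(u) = [0.01, 0.1, 0.09, 0.04]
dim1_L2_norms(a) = [1.78, 1.04, 1.33, 2.5]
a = u + z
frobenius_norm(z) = 3.49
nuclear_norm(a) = 5.74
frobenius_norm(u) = 0.14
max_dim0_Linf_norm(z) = 1.94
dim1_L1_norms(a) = [2.15, 1.71, 2.16, 4.0]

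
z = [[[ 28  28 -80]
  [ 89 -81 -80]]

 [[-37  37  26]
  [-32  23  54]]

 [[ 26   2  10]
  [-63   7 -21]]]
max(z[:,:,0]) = 89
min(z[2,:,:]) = -63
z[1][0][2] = 26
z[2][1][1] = 7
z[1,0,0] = -37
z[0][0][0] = 28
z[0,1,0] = 89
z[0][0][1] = 28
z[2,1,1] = 7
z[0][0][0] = 28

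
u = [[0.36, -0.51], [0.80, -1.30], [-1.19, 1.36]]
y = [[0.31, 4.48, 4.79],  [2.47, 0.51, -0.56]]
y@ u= [[-2.00, 0.53], [1.96, -2.68]]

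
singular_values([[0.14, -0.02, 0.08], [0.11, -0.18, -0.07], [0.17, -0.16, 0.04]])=[0.33, 0.15, 0.02]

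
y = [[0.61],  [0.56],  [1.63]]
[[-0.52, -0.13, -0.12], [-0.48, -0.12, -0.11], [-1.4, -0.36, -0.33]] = y@[[-0.86, -0.22, -0.2]]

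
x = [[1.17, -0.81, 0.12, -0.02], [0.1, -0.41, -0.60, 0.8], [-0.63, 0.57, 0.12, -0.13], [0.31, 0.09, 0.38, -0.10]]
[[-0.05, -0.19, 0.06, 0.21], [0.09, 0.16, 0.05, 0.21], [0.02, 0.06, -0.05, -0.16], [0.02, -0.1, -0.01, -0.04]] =x @ [[0.05, -0.16, 0.02, 0.10], [0.13, -0.02, -0.05, -0.13], [0.03, -0.1, -0.04, -0.13], [0.19, 0.14, 0.01, 0.08]]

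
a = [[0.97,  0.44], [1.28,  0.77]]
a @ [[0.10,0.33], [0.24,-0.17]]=[[0.2,0.25], [0.31,0.29]]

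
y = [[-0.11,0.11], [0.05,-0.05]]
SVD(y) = [[-0.91, 0.41], [0.41, 0.91]] @ diag([0.17088007490635063, 3.619080548604864e-18]) @ [[0.71, -0.71],  [0.71, 0.71]]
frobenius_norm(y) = 0.17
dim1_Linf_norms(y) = [0.11, 0.05]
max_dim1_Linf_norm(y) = 0.11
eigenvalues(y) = [-0.16, 0.0]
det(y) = -0.00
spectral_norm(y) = 0.17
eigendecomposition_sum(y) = [[-0.11, 0.11], [0.05, -0.05]] + [[0.0, 0.0], [0.0, 0.00]]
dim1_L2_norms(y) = [0.16, 0.07]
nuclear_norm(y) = 0.17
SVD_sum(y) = [[-0.11,0.11],  [0.05,-0.05]] + [[0.0,0.0], [0.00,0.00]]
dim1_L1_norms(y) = [0.22, 0.1]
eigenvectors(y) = [[-0.91,-0.71], [0.41,-0.71]]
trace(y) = -0.16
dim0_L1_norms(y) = [0.16, 0.16]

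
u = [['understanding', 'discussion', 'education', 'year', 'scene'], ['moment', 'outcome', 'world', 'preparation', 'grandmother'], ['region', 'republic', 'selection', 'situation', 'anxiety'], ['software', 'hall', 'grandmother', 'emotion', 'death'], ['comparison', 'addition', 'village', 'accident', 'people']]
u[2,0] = 'region'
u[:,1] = ['discussion', 'outcome', 'republic', 'hall', 'addition']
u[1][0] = 'moment'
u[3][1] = 'hall'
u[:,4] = ['scene', 'grandmother', 'anxiety', 'death', 'people']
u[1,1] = 'outcome'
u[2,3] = 'situation'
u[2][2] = 'selection'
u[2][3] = 'situation'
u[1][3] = 'preparation'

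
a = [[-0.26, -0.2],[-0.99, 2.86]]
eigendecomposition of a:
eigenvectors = [[-0.95, 0.06], [-0.30, -1.0]]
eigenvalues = [-0.32, 2.92]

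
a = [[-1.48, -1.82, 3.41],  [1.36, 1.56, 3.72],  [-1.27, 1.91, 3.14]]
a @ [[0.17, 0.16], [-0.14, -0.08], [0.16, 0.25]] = [[0.55, 0.76], [0.61, 1.02], [0.02, 0.43]]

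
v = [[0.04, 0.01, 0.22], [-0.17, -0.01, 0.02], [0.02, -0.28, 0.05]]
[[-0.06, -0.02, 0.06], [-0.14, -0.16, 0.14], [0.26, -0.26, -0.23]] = v @ [[0.84, 0.83, -0.80], [-0.94, 0.93, 0.82], [-0.36, -0.27, 0.4]]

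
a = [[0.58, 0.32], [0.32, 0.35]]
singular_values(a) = [0.81, 0.12]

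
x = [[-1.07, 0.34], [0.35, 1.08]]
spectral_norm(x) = 1.14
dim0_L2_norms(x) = [1.13, 1.13]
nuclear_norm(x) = 2.26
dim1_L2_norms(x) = [1.12, 1.14]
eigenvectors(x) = [[-0.99, -0.15], [0.16, -0.99]]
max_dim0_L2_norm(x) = 1.13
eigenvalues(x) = [-1.12, 1.13]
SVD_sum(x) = [[-0.14,-0.23], [0.58,0.94]] + [[-0.93, 0.57], [-0.23, 0.14]]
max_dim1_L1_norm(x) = 1.43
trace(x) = 0.01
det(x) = -1.27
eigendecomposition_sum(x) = [[-1.1, 0.17],[0.17, -0.03]] + [[0.03, 0.17], [0.18, 1.11]]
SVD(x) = [[-0.24, 0.97], [0.97, 0.24]] @ diag([1.1360750536329962, 1.1219329180092656]) @ [[0.52,  0.85], [-0.85,  0.52]]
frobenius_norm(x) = 1.60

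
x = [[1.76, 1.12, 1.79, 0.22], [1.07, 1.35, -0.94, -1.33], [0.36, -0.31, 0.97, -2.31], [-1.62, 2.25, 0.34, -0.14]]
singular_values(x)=[3.18, 2.85, 2.41, 1.87]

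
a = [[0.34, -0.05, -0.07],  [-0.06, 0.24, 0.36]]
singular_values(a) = [0.47, 0.3]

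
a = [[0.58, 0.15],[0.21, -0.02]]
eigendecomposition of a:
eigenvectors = [[0.95, -0.23], [0.31, 0.97]]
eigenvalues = [0.63, -0.07]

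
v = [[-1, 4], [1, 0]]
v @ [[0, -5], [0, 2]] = [[0, 13], [0, -5]]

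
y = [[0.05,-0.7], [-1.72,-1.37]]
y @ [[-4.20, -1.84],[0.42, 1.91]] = [[-0.5, -1.43], [6.65, 0.55]]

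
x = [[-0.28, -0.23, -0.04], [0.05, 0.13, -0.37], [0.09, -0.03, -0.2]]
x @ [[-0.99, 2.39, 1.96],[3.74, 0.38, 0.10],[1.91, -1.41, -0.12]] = [[-0.66, -0.7, -0.57],[-0.27, 0.69, 0.16],[-0.58, 0.49, 0.20]]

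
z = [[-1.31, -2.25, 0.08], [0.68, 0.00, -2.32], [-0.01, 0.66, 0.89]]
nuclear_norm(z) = 5.35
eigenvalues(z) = [(-0.35+0j), (-0.03+1.37j), (-0.03-1.37j)]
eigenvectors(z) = [[(-0.9+0j), -0.75+0.00j, -0.75-0.00j], [(0.38+0j), 0.43+0.45j, 0.43-0.45j], [-0.21+0.00j, (0.05-0.24j), (0.05+0.24j)]]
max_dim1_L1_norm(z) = 3.64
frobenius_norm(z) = 3.72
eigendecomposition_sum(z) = [[(-0.35+0j),-0.51+0.00j,(-0.93+0j)],[(0.15-0j),0.21-0.00j,(0.39-0j)],[-0.08+0.00j,(-0.12+0j),(-0.21+0j)]] + [[(-0.48-0.01j), -0.87-1.01j, 0.50-1.79j], [(0.27+0.29j), -0.11+1.09j, -1.35+0.72j], [(0.04-0.16j), (0.39-0.22j), (0.55+0.28j)]] + [[-0.48+0.01j,(-0.87+1.01j),(0.5+1.79j)],  [(0.27-0.29j),(-0.11-1.09j),-1.35-0.72j],  [0.04+0.16j,0.39+0.22j,(0.55-0.28j)]]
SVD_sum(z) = [[-1.24,-1.60,1.10], [0.79,1.02,-0.7], [0.02,0.02,-0.01]] + [[-0.05, -0.66, -1.02], [-0.08, -1.04, -1.61], [0.05, 0.6, 0.93]] + [[-0.02, 0.01, -0.01], [-0.03, 0.02, -0.01], [-0.07, 0.04, -0.02]]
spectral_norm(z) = 2.74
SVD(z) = [[0.84,  -0.48,  -0.24],  [-0.54,  -0.76,  -0.36],  [-0.01,  0.44,  -0.90]] @ diag([2.7367624478524752, 2.521620876747679, 0.09570505720596285]) @ [[-0.54, -0.70, 0.48], [0.04, 0.54, 0.84], [0.84, -0.47, 0.26]]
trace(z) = -0.42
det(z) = -0.66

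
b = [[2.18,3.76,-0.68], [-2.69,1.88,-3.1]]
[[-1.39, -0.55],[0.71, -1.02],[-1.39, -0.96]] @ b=[[-1.55, -6.26, 2.65],[4.29, 0.75, 2.68],[-0.45, -7.03, 3.92]]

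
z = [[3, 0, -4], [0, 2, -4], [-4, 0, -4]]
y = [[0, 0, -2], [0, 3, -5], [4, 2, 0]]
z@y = [[-16, -8, -6], [-16, -2, -10], [-16, -8, 8]]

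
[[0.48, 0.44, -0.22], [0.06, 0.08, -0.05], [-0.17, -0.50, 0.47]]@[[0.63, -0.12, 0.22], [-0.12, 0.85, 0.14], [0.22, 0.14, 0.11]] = [[0.2,0.29,0.14], [0.02,0.05,0.02], [0.06,-0.34,-0.06]]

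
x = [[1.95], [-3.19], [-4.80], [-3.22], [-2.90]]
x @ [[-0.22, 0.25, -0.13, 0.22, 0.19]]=[[-0.43,  0.49,  -0.25,  0.43,  0.37], [0.70,  -0.80,  0.41,  -0.70,  -0.61], [1.06,  -1.20,  0.62,  -1.06,  -0.91], [0.71,  -0.8,  0.42,  -0.71,  -0.61], [0.64,  -0.72,  0.38,  -0.64,  -0.55]]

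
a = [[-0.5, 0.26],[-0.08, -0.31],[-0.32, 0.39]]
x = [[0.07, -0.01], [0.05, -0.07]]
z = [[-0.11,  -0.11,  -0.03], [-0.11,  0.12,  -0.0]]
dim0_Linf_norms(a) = [0.5, 0.39]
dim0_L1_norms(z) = [0.22, 0.23, 0.03]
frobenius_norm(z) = 0.23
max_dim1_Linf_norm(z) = 0.12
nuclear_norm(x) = 0.15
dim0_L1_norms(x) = [0.12, 0.08]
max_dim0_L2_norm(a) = 0.6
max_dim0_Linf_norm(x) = 0.07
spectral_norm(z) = 0.16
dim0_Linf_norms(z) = [0.11, 0.12, 0.03]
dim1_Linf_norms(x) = [0.07, 0.07]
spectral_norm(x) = 0.10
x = z @ a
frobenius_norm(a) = 0.82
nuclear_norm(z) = 0.32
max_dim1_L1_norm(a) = 0.76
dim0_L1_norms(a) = [0.9, 0.96]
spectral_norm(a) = 0.75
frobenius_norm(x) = 0.11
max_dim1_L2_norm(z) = 0.16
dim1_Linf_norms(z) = [0.11, 0.12]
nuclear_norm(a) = 1.08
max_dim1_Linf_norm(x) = 0.07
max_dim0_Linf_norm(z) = 0.12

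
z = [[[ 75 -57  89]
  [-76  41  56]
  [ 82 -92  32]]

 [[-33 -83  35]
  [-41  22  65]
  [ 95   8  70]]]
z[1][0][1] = -83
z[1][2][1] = 8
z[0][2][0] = 82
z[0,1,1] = 41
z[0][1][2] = 56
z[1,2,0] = 95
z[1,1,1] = 22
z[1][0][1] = -83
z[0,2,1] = -92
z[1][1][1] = 22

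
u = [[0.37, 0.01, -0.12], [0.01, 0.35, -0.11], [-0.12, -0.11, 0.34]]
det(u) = 0.03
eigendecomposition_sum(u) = [[0.17,  0.14,  -0.2], [0.14,  0.11,  -0.16], [-0.2,  -0.16,  0.23]] + [[0.16, -0.17, 0.01], [-0.17, 0.19, -0.01], [0.01, -0.01, 0.00]] + [[0.04, 0.04, 0.07],[0.04, 0.04, 0.07],[0.07, 0.07, 0.10]]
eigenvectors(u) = [[-0.57, -0.67, 0.47], [-0.47, 0.74, 0.48], [0.67, -0.06, 0.74]]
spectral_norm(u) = 0.52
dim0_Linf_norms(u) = [0.37, 0.35, 0.34]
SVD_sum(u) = [[0.17,0.14,-0.2], [0.14,0.11,-0.16], [-0.2,-0.16,0.23]] + [[0.16,-0.17,0.01], [-0.17,0.19,-0.01], [0.01,-0.01,0.00]] + [[0.04, 0.04, 0.07], [0.04, 0.04, 0.07], [0.07, 0.07, 0.1]]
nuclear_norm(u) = 1.06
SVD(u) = [[-0.57, 0.67, 0.47], [-0.47, -0.74, 0.48], [0.67, 0.06, 0.74]] @ diag([0.5191978548263717, 0.3491414924215307, 0.19166065275209776]) @ [[-0.57, -0.47, 0.67], [0.67, -0.74, 0.06], [0.47, 0.48, 0.74]]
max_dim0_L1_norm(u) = 0.57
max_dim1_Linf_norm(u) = 0.37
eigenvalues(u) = [0.52, 0.35, 0.19]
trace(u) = 1.06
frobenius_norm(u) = 0.65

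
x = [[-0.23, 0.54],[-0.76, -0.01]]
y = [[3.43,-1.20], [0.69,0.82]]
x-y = [[-3.66, 1.74], [-1.45, -0.83]]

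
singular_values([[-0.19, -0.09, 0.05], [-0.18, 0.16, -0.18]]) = [0.3, 0.21]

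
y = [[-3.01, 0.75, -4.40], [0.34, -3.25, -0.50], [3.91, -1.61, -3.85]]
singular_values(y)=[6.09, 5.28, 2.78]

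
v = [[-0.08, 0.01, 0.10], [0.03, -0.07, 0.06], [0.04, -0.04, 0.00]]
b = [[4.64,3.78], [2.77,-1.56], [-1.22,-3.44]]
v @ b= [[-0.47,-0.66], [-0.13,0.02], [0.07,0.21]]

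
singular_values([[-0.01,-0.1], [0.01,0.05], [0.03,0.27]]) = [0.29, 0.0]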